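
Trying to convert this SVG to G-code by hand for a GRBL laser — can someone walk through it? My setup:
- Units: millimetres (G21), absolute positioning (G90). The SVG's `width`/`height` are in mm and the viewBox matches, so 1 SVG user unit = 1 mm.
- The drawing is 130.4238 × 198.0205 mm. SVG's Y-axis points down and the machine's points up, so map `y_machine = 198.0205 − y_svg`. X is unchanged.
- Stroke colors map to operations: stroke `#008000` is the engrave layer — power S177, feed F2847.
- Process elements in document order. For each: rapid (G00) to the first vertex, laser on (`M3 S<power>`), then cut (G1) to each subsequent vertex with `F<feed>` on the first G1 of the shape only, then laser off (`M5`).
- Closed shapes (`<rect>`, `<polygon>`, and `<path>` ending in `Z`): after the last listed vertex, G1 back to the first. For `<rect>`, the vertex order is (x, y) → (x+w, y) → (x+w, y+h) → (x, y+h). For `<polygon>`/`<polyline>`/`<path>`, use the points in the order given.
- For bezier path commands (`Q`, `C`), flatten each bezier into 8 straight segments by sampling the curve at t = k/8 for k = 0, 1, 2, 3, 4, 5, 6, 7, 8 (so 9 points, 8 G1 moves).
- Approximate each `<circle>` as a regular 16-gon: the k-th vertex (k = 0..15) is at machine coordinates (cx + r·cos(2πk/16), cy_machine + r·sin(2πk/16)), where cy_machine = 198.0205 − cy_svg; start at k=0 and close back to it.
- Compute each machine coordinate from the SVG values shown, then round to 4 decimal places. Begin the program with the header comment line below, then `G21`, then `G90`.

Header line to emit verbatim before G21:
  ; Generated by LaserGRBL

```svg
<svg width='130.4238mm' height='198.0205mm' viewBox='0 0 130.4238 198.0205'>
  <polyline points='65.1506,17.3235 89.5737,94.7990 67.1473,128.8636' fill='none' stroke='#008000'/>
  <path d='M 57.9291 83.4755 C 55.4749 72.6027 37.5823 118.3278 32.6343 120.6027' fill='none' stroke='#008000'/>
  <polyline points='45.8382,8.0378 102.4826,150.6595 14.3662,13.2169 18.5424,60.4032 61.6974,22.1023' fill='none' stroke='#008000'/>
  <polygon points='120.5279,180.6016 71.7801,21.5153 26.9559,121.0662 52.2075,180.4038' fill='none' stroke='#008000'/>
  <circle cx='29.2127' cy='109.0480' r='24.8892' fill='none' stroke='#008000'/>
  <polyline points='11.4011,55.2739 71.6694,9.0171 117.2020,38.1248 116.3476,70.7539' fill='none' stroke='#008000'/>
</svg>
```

Since the viewBox matches the mm dimensions, user units are millimetres directly. The only transform is the Y-flip y_m = 198.0205 − y_svg.

Shape 1 is a open polyline drawn with `<polyline>`. Its stroke #008000 means engrave at S177, F2847. After flipping Y the toolpath is (65.1506,180.6970) → (89.5737,103.2215) → (67.1473,69.1569).

Shape 2 is a cubic bezier drawn with `<path>`. Its stroke #008000 means engrave at S177, F2847. After flipping Y the toolpath is (57.9291,114.5450) → (56.3405,116.1647) → (53.6372,113.6507) → (50.1518,108.1756) → (46.2169,100.9118) → (42.1650,93.0316) → (38.3289,85.7076) → (35.0411,80.1122) → (32.6343,77.4178).

Shape 3 is a open polyline drawn with `<polyline>`. Its stroke #008000 means engrave at S177, F2847. After flipping Y the toolpath is (45.8382,189.9827) → (102.4826,47.3610) → (14.3662,184.8036) → (18.5424,137.6173) → (61.6974,175.9182).

Shape 4 is a closed polygon drawn with `<polygon>`. Its stroke #008000 means engrave at S177, F2847. After flipping Y the toolpath is (120.5279,17.4189) → (71.7801,176.5052) → (26.9559,76.9543) → (52.2075,17.6167) → (120.5279,17.4189), returning to the start.

Shape 5 is a circle drawn with `<circle>`. Its stroke #008000 means engrave at S177, F2847. After flipping Y the toolpath is (54.1019,88.9725) → (52.2073,98.4972) → (46.8120,106.5718) → (38.7374,111.9671) → (29.2127,113.8617) → (19.6880,111.9671) → (11.6134,106.5718) → (6.2181,98.4972) → (4.3235,88.9725) → (6.2181,79.4478) → (11.6134,71.3732) → (19.6880,65.9779) → (29.2127,64.0833) → (38.7374,65.9779) → (46.8120,71.3732) → (52.2073,79.4478) → (54.1019,88.9725), returning to the start.

Shape 6 is a open polyline drawn with `<polyline>`. Its stroke #008000 means engrave at S177, F2847. After flipping Y the toolpath is (11.4011,142.7466) → (71.6694,189.0034) → (117.2020,159.8957) → (116.3476,127.2666).

; Generated by LaserGRBL
G21
G90
G00 X65.1506 Y180.6970
M3 S177
G1 X89.5737 Y103.2215 F2847
G1 X67.1473 Y69.1569
M5
G00 X57.9291 Y114.5450
M3 S177
G1 X56.3405 Y116.1647 F2847
G1 X53.6372 Y113.6507
G1 X50.1518 Y108.1756
G1 X46.2169 Y100.9118
G1 X42.1650 Y93.0316
G1 X38.3289 Y85.7076
G1 X35.0411 Y80.1122
G1 X32.6343 Y77.4178
M5
G00 X45.8382 Y189.9827
M3 S177
G1 X102.4826 Y47.3610 F2847
G1 X14.3662 Y184.8036
G1 X18.5424 Y137.6173
G1 X61.6974 Y175.9182
M5
G00 X120.5279 Y17.4189
M3 S177
G1 X71.7801 Y176.5052 F2847
G1 X26.9559 Y76.9543
G1 X52.2075 Y17.6167
G1 X120.5279 Y17.4189
M5
G00 X54.1019 Y88.9725
M3 S177
G1 X52.2073 Y98.4972 F2847
G1 X46.8120 Y106.5718
G1 X38.7374 Y111.9671
G1 X29.2127 Y113.8617
G1 X19.6880 Y111.9671
G1 X11.6134 Y106.5718
G1 X6.2181 Y98.4972
G1 X4.3235 Y88.9725
G1 X6.2181 Y79.4478
G1 X11.6134 Y71.3732
G1 X19.6880 Y65.9779
G1 X29.2127 Y64.0833
G1 X38.7374 Y65.9779
G1 X46.8120 Y71.3732
G1 X52.2073 Y79.4478
G1 X54.1019 Y88.9725
M5
G00 X11.4011 Y142.7466
M3 S177
G1 X71.6694 Y189.0034 F2847
G1 X117.2020 Y159.8957
G1 X116.3476 Y127.2666
M5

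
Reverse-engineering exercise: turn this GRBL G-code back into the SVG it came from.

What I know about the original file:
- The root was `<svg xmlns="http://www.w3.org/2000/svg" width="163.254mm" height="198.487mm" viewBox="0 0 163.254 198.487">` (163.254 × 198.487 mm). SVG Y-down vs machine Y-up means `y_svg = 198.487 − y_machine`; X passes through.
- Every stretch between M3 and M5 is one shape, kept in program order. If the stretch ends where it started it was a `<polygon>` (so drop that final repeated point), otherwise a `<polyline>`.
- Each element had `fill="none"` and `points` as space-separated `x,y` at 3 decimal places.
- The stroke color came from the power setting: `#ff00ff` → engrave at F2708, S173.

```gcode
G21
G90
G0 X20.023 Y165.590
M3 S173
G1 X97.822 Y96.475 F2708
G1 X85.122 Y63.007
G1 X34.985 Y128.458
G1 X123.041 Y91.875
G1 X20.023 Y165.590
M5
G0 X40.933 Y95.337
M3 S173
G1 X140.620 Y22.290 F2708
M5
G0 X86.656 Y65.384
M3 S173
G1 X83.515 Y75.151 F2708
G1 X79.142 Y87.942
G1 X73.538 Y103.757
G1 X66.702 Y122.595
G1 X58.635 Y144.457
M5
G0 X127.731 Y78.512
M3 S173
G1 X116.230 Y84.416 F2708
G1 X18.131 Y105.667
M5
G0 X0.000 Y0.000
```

y_svg = 198.487 − y_m. Every run uses S173, so all elements get stroke `#ff00ff` (engrave).

[1] closed run; points: 20.023,32.897 97.822,102.012 85.122,135.480 34.985,70.029 123.041,106.612

[2] open run; points: 40.933,103.150 140.620,176.197

[3] open run; points: 86.656,133.103 83.515,123.336 79.142,110.545 73.538,94.730 66.702,75.892 58.635,54.030

[4] open run; points: 127.731,119.975 116.230,114.071 18.131,92.820

<svg xmlns="http://www.w3.org/2000/svg" width="163.254mm" height="198.487mm" viewBox="0 0 163.254 198.487">
  <polygon points="20.023,32.897 97.822,102.012 85.122,135.480 34.985,70.029 123.041,106.612" fill="none" stroke="#ff00ff"/>
  <polyline points="40.933,103.150 140.620,176.197" fill="none" stroke="#ff00ff"/>
  <polyline points="86.656,133.103 83.515,123.336 79.142,110.545 73.538,94.730 66.702,75.892 58.635,54.030" fill="none" stroke="#ff00ff"/>
  <polyline points="127.731,119.975 116.230,114.071 18.131,92.820" fill="none" stroke="#ff00ff"/>
</svg>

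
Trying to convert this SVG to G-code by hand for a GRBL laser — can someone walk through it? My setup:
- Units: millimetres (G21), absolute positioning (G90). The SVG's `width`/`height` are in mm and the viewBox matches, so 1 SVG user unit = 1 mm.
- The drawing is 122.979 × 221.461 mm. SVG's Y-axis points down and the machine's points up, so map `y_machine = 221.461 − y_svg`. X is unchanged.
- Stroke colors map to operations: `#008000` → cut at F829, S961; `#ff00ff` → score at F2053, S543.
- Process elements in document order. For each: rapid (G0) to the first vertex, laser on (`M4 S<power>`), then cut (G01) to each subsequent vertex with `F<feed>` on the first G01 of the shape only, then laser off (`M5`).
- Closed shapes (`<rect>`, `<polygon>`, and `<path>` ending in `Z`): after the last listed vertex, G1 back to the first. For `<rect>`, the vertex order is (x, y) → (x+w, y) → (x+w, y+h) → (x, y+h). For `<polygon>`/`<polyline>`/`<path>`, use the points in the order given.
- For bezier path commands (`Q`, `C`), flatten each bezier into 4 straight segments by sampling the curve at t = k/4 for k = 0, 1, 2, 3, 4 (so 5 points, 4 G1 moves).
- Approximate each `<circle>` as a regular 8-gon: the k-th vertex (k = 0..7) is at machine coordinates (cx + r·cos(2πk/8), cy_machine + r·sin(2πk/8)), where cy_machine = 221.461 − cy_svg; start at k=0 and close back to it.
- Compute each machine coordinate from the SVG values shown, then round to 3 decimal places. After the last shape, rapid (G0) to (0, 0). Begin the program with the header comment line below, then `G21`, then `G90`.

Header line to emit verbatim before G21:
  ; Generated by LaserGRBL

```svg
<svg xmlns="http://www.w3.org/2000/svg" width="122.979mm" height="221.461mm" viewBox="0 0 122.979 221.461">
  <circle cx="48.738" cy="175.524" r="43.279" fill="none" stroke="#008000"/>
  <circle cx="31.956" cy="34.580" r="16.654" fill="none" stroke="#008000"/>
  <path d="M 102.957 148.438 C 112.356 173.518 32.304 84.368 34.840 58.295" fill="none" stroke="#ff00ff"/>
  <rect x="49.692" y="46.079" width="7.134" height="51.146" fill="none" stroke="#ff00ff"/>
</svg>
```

; Generated by LaserGRBL
G21
G90
G0 X92.017 Y45.937
M4 S961
G01 X79.341 Y76.540 F829
G01 X48.738 Y89.216
G01 X18.135 Y76.540
G01 X5.459 Y45.937
G01 X18.135 Y15.334
G01 X48.738 Y2.658
G01 X79.341 Y15.334
G01 X92.017 Y45.937
M5
G0 X48.610 Y186.881
M4 S961
G01 X43.732 Y198.657 F829
G01 X31.956 Y203.535
G01 X20.180 Y198.657
G01 X15.302 Y186.881
G01 X20.180 Y175.105
G01 X31.956 Y170.227
G01 X43.732 Y175.105
G01 X48.610 Y186.881
M5
G0 X102.957 Y73.023
M4 S543
G01 X95.922 Y72.861 F2053
G01 X71.472 Y98.912
G01 X45.735 Y134.555
G01 X34.840 Y163.166
M5
G0 X49.692 Y175.382
M4 S543
G01 X56.826 Y175.382 F2053
G01 X56.826 Y124.236
G01 X49.692 Y124.236
G01 X49.692 Y175.382
M5
G0 X0.000 Y0.000

Since the viewBox matches the mm dimensions, user units are millimetres directly. The only transform is the Y-flip y_m = 221.461 − y_svg.

Shape 1 is a circle drawn with `<circle>`. Its stroke #008000 means cut at S961, F829. After flipping Y the toolpath is (92.017,45.937) → (79.341,76.540) → (48.738,89.216) → (18.135,76.540) → (5.459,45.937) → (18.135,15.334) → (48.738,2.658) → (79.341,15.334) → (92.017,45.937), returning to the start.

Shape 2 is a circle drawn with `<circle>`. Its stroke #008000 means cut at S961, F829. After flipping Y the toolpath is (48.610,186.881) → (43.732,198.657) → (31.956,203.535) → (20.180,198.657) → (15.302,186.881) → (20.180,175.105) → (31.956,170.227) → (43.732,175.105) → (48.610,186.881), returning to the start.

Shape 3 is a cubic bezier drawn with `<path>`. Its stroke #ff00ff means score at S543, F2053. After flipping Y the toolpath is (102.957,73.023) → (95.922,72.861) → (71.472,98.912) → (45.735,134.555) → (34.840,163.166).

Shape 4 is a rectangle drawn with `<rect>`. Its stroke #ff00ff means score at S543, F2053. After flipping Y the toolpath is (49.692,175.382) → (56.826,175.382) → (56.826,124.236) → (49.692,124.236) → (49.692,175.382), returning to the start.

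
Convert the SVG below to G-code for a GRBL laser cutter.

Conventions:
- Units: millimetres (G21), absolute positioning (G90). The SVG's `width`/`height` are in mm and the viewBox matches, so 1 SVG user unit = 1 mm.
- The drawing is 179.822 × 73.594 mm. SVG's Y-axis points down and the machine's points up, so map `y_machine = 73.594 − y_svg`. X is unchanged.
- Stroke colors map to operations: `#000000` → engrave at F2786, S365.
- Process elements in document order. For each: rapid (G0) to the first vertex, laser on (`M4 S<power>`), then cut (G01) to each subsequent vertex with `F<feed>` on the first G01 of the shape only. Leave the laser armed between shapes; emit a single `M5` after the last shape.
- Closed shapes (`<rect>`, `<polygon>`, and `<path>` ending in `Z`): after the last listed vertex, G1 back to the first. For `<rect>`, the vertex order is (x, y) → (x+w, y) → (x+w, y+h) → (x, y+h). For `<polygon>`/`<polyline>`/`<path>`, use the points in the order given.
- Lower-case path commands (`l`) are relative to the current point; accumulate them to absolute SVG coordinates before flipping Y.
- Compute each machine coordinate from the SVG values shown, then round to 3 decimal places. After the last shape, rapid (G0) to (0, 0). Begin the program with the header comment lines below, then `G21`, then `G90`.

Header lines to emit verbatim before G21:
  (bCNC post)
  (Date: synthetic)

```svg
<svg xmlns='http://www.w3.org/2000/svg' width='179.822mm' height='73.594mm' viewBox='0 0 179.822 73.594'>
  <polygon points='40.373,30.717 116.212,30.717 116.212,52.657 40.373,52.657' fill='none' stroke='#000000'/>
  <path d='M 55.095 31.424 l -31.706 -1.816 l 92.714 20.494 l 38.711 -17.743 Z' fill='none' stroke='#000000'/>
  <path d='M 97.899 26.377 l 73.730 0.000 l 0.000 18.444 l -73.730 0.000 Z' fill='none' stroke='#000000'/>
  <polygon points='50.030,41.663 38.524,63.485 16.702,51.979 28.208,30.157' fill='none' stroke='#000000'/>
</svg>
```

1 u = 1 mm; y_m = 73.594 − y.

[1] `<polygon>` rectangle, #000000→engrave S365 F2786: (40.373,42.877) → (116.212,42.877) → (116.212,20.937) → (40.373,20.937) → (40.373,42.877) (closed)

[2] `<path>` closed polygon, #000000→engrave S365 F2786: (55.095,42.170) → (23.389,43.986) → (116.103,23.492) → (154.814,41.235) → (55.095,42.170) (closed)

[3] `<path>` rectangle, #000000→engrave S365 F2786: (97.899,47.217) → (171.629,47.217) → (171.629,28.773) → (97.899,28.773) → (97.899,47.217) (closed)

[4] `<polygon>` regular polygon, #000000→engrave S365 F2786: (50.030,31.931) → (38.524,10.109) → (16.702,21.615) → (28.208,43.437) → (50.030,31.931) (closed)

(bCNC post)
(Date: synthetic)
G21
G90
G0 X40.373 Y42.877
M4 S365
G01 X116.212 Y42.877 F2786
G01 X116.212 Y20.937
G01 X40.373 Y20.937
G01 X40.373 Y42.877
G0 X55.095 Y42.170
M4 S365
G01 X23.389 Y43.986 F2786
G01 X116.103 Y23.492
G01 X154.814 Y41.235
G01 X55.095 Y42.170
G0 X97.899 Y47.217
M4 S365
G01 X171.629 Y47.217 F2786
G01 X171.629 Y28.773
G01 X97.899 Y28.773
G01 X97.899 Y47.217
G0 X50.030 Y31.931
M4 S365
G01 X38.524 Y10.109 F2786
G01 X16.702 Y21.615
G01 X28.208 Y43.437
G01 X50.030 Y31.931
M5
G0 X0.000 Y0.000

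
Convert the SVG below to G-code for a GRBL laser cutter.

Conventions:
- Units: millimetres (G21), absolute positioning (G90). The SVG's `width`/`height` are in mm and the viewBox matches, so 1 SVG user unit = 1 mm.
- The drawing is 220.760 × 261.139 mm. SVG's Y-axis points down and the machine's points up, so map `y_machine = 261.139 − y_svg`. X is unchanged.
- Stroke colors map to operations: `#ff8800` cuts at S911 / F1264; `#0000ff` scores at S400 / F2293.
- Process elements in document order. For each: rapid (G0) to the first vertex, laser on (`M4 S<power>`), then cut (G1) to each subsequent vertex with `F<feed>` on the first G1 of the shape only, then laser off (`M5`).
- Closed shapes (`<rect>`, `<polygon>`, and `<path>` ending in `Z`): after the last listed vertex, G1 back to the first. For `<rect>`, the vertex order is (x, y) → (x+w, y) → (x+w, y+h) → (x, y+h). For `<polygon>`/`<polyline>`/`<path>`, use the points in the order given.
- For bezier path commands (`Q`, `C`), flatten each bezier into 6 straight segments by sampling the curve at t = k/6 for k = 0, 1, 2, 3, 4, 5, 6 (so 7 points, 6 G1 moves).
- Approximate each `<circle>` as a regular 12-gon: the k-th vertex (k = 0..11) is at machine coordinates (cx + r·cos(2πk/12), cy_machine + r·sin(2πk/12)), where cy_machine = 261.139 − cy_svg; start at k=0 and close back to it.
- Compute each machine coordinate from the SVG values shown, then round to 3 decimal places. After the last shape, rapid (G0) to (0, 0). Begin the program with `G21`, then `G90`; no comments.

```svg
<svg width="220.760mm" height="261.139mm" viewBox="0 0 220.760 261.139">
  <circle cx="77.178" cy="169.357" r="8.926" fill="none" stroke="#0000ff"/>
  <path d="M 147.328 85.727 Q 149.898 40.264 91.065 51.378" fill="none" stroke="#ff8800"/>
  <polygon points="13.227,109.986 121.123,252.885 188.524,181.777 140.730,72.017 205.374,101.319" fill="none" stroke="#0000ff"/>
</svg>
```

Since the viewBox matches the mm dimensions, user units are millimetres directly. The only transform is the Y-flip y_m = 261.139 − y_svg.

Shape 1 is a circle drawn with `<circle>`. Its stroke #0000ff means score at S400, F2293. After flipping Y the toolpath is (86.104,91.782) → (84.908,96.245) → (81.641,99.512) → (77.178,100.708) → (72.715,99.512) → (69.448,96.245) → (68.252,91.782) → (69.448,87.319) → (72.715,84.052) → (77.178,82.856) → (81.641,84.052) → (84.908,87.319) → (86.104,91.782), returning to the start.

Shape 2 is a quadratic bezier drawn with `<path>`. Its stroke #ff8800 means cut at S911, F1264. After flipping Y the toolpath is (147.328,175.412) → (146.479,188.995) → (142.219,199.434) → (134.547,206.731) → (123.464,210.884) → (108.970,211.894) → (91.065,209.761).

Shape 3 is a closed polygon drawn with `<polygon>`. Its stroke #0000ff means score at S400, F2293. After flipping Y the toolpath is (13.227,151.153) → (121.123,8.254) → (188.524,79.362) → (140.730,189.122) → (205.374,159.820) → (13.227,151.153), returning to the start.

G21
G90
G0 X86.104 Y91.782
M4 S400
G1 X84.908 Y96.245 F2293
G1 X81.641 Y99.512
G1 X77.178 Y100.708
G1 X72.715 Y99.512
G1 X69.448 Y96.245
G1 X68.252 Y91.782
G1 X69.448 Y87.319
G1 X72.715 Y84.052
G1 X77.178 Y82.856
G1 X81.641 Y84.052
G1 X84.908 Y87.319
G1 X86.104 Y91.782
M5
G0 X147.328 Y175.412
M4 S911
G1 X146.479 Y188.995 F1264
G1 X142.219 Y199.434
G1 X134.547 Y206.731
G1 X123.464 Y210.884
G1 X108.970 Y211.894
G1 X91.065 Y209.761
M5
G0 X13.227 Y151.153
M4 S400
G1 X121.123 Y8.254 F2293
G1 X188.524 Y79.362
G1 X140.730 Y189.122
G1 X205.374 Y159.820
G1 X13.227 Y151.153
M5
G0 X0.000 Y0.000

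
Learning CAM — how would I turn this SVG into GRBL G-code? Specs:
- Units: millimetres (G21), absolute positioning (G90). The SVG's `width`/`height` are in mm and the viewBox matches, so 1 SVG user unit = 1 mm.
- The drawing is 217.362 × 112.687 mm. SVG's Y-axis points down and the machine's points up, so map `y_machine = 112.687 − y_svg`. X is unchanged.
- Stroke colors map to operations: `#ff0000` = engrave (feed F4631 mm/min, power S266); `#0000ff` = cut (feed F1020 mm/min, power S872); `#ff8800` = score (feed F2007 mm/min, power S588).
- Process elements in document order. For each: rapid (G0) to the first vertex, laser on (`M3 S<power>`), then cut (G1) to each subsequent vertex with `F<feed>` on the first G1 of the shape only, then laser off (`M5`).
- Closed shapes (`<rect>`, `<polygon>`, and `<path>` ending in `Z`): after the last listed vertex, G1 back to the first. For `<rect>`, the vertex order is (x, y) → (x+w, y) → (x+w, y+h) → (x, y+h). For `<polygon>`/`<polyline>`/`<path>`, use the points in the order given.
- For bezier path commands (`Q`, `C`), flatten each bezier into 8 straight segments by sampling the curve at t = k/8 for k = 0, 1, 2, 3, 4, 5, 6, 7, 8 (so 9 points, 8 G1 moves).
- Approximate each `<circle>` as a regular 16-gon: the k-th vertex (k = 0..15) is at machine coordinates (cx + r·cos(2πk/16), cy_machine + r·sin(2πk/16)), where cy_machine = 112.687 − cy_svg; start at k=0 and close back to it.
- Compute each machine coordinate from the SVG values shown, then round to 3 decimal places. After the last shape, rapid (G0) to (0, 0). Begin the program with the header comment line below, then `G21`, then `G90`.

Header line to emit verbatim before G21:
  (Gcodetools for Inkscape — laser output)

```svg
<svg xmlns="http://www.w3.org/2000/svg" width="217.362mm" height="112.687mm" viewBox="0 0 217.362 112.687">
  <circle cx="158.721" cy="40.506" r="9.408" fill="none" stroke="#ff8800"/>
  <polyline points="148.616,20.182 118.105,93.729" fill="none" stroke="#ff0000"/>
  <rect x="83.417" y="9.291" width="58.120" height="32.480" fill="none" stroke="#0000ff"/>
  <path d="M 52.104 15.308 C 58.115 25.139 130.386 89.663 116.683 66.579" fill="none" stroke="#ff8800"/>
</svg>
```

1 u = 1 mm; y_m = 112.687 − y.

[1] `<circle>` circle, #ff8800→score S588 F2007: (168.129,72.181) → (167.413,75.781) → (165.373,78.833) → (162.321,80.873) → (158.721,81.589) → (155.121,80.873) → (152.069,78.833) → (150.029,75.781) → (149.313,72.181) → (150.029,68.581) → (152.069,65.529) → (155.121,63.489) → (158.721,62.773) → (162.321,63.489) → (165.373,65.529) → (167.413,68.581) → (168.129,72.181) (closed)

[2] `<polyline>` line segment, #ff0000→engrave S266 F4631: (148.616,92.505) → (118.105,18.958)

[3] `<rect>` rectangle, #0000ff→cut S872 F1020: (83.417,103.396) → (141.537,103.396) → (141.537,70.916) → (83.417,70.916) → (83.417,103.396) (closed)

[4] `<path>` cubic bezier, #ff8800→score S588 F2007: (52.104,97.379) → (57.167,91.407) → (66.657,81.974) → (78.792,70.750) → (91.786,59.400) → (103.857,49.594) → (113.219,42.998) → (118.089,41.280) → (116.683,46.108)

(Gcodetools for Inkscape — laser output)
G21
G90
G0 X168.129 Y72.181
M3 S588
G1 X167.413 Y75.781 F2007
G1 X165.373 Y78.833
G1 X162.321 Y80.873
G1 X158.721 Y81.589
G1 X155.121 Y80.873
G1 X152.069 Y78.833
G1 X150.029 Y75.781
G1 X149.313 Y72.181
G1 X150.029 Y68.581
G1 X152.069 Y65.529
G1 X155.121 Y63.489
G1 X158.721 Y62.773
G1 X162.321 Y63.489
G1 X165.373 Y65.529
G1 X167.413 Y68.581
G1 X168.129 Y72.181
M5
G0 X148.616 Y92.505
M3 S266
G1 X118.105 Y18.958 F4631
M5
G0 X83.417 Y103.396
M3 S872
G1 X141.537 Y103.396 F1020
G1 X141.537 Y70.916
G1 X83.417 Y70.916
G1 X83.417 Y103.396
M5
G0 X52.104 Y97.379
M3 S588
G1 X57.167 Y91.407 F2007
G1 X66.657 Y81.974
G1 X78.792 Y70.750
G1 X91.786 Y59.400
G1 X103.857 Y49.594
G1 X113.219 Y42.998
G1 X118.089 Y41.280
G1 X116.683 Y46.108
M5
G0 X0.000 Y0.000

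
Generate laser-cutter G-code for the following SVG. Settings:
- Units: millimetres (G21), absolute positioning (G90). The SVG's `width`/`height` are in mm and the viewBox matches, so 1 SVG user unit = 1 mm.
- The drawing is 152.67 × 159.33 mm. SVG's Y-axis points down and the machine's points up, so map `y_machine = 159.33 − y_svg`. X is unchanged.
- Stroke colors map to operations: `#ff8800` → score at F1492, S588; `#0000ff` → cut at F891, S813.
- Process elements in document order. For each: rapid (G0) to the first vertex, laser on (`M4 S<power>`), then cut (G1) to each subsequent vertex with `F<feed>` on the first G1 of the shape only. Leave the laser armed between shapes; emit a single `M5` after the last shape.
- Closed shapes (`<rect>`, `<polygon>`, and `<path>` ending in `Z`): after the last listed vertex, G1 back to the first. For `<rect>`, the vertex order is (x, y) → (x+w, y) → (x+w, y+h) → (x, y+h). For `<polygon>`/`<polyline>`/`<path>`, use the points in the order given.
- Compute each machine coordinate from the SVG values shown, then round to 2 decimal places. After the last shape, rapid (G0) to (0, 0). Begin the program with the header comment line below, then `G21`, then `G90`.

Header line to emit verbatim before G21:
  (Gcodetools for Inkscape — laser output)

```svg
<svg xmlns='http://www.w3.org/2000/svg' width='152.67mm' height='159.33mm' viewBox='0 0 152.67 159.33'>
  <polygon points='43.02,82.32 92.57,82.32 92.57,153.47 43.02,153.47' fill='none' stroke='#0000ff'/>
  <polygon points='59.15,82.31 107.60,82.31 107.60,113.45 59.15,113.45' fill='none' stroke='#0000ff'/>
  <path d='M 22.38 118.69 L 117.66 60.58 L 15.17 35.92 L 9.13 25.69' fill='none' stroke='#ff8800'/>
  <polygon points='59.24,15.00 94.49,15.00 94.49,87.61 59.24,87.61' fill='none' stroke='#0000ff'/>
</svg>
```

(Gcodetools for Inkscape — laser output)
G21
G90
G0 X43.02 Y77.01
M4 S813
G1 X92.57 Y77.01 F891
G1 X92.57 Y5.86
G1 X43.02 Y5.86
G1 X43.02 Y77.01
G0 X59.15 Y77.02
M4 S813
G1 X107.60 Y77.02 F891
G1 X107.60 Y45.88
G1 X59.15 Y45.88
G1 X59.15 Y77.02
G0 X22.38 Y40.64
M4 S588
G1 X117.66 Y98.75 F1492
G1 X15.17 Y123.41
G1 X9.13 Y133.64
G0 X59.24 Y144.33
M4 S813
G1 X94.49 Y144.33 F891
G1 X94.49 Y71.72
G1 X59.24 Y71.72
G1 X59.24 Y144.33
M5
G0 X0.00 Y0.00

1 u = 1 mm; y_m = 159.33 − y.

[1] `<polygon>` rectangle, #0000ff→cut S813 F891: (43.02,77.01) → (92.57,77.01) → (92.57,5.86) → (43.02,5.86) → (43.02,77.01) (closed)

[2] `<polygon>` rectangle, #0000ff→cut S813 F891: (59.15,77.02) → (107.60,77.02) → (107.60,45.88) → (59.15,45.88) → (59.15,77.02) (closed)

[3] `<path>` open polyline, #ff8800→score S588 F1492: (22.38,40.64) → (117.66,98.75) → (15.17,123.41) → (9.13,133.64)

[4] `<polygon>` rectangle, #0000ff→cut S813 F891: (59.24,144.33) → (94.49,144.33) → (94.49,71.72) → (59.24,71.72) → (59.24,144.33) (closed)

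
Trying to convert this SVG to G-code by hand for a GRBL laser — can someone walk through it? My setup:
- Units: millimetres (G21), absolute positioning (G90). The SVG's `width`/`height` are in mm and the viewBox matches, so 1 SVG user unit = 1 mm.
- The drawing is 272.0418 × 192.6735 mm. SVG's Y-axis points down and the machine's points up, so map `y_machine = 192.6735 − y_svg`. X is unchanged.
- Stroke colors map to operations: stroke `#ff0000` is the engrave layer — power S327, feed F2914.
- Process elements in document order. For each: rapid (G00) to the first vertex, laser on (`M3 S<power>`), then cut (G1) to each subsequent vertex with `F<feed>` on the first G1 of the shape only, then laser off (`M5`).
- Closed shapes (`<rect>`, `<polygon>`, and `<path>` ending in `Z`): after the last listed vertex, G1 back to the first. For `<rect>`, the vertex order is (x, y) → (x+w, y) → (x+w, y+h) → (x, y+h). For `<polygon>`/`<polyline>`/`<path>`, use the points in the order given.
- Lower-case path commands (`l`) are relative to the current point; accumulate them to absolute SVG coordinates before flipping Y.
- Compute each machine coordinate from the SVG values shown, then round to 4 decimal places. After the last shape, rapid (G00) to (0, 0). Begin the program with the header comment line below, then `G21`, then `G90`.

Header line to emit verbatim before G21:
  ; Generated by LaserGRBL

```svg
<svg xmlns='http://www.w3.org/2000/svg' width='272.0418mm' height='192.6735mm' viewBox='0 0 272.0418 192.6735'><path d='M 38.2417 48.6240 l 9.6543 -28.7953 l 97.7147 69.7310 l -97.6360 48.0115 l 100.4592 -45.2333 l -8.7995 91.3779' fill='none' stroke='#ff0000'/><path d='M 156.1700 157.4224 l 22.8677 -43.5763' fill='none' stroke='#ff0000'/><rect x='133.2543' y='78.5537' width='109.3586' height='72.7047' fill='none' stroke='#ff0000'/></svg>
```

; Generated by LaserGRBL
G21
G90
G00 X38.2417 Y144.0495
M3 S327
G1 X47.8960 Y172.8448 F2914
G1 X145.6107 Y103.1138
G1 X47.9747 Y55.1023
G1 X148.4339 Y100.3356
G1 X139.6344 Y8.9577
M5
G00 X156.1700 Y35.2511
M3 S327
G1 X179.0377 Y78.8274 F2914
M5
G00 X133.2543 Y114.1198
M3 S327
G1 X242.6129 Y114.1198 F2914
G1 X242.6129 Y41.4151
G1 X133.2543 Y41.4151
G1 X133.2543 Y114.1198
M5
G00 X0.0000 Y0.0000

1 u = 1 mm; y_m = 192.6735 − y.

[1] `<path>` open polyline, #ff0000→engrave S327 F2914: (38.2417,144.0495) → (47.8960,172.8448) → (145.6107,103.1138) → (47.9747,55.1023) → (148.4339,100.3356) → (139.6344,8.9577)

[2] `<path>` line segment, #ff0000→engrave S327 F2914: (156.1700,35.2511) → (179.0377,78.8274)

[3] `<rect>` rectangle, #ff0000→engrave S327 F2914: (133.2543,114.1198) → (242.6129,114.1198) → (242.6129,41.4151) → (133.2543,41.4151) → (133.2543,114.1198) (closed)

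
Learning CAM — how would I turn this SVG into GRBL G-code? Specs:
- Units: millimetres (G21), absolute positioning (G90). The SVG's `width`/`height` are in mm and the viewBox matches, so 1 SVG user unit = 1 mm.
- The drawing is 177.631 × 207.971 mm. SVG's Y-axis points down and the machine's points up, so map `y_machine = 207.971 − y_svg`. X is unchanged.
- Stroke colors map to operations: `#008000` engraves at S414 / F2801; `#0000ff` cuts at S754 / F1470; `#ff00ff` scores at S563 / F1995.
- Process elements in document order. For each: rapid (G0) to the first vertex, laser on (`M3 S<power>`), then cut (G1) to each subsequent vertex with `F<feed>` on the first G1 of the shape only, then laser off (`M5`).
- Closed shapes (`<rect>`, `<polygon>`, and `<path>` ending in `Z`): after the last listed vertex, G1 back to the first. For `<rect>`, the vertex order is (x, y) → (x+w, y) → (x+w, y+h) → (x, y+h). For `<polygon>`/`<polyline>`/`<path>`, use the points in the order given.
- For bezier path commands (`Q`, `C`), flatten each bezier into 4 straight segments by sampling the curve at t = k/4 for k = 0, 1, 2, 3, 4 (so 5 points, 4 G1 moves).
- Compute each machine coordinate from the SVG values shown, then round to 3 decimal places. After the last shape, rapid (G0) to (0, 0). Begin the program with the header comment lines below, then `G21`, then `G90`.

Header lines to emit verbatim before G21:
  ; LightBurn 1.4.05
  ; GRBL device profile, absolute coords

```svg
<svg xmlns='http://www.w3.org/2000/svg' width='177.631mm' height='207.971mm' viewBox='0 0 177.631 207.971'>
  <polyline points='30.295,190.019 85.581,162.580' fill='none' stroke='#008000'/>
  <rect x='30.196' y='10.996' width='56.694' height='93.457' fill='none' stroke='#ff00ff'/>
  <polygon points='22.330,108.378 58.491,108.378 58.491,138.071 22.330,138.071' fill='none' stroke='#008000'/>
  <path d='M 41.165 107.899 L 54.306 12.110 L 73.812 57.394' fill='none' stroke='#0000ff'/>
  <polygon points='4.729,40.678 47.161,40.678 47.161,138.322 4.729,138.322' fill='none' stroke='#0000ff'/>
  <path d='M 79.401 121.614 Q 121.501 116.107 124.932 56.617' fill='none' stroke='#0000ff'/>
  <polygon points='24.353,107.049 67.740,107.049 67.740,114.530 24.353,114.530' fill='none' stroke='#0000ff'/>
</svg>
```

; LightBurn 1.4.05
; GRBL device profile, absolute coords
G21
G90
G0 X30.295 Y17.952
M3 S414
G1 X85.581 Y45.391 F2801
M5
G0 X30.196 Y196.975
M3 S563
G1 X86.890 Y196.975 F1995
G1 X86.890 Y103.518
G1 X30.196 Y103.518
G1 X30.196 Y196.975
M5
G0 X22.330 Y99.593
M3 S414
G1 X58.491 Y99.593 F2801
G1 X58.491 Y69.900
G1 X22.330 Y69.900
G1 X22.330 Y99.593
M5
G0 X41.165 Y100.072
M3 S754
G1 X54.306 Y195.861 F1470
G1 X73.812 Y150.577
M5
G0 X4.729 Y167.293
M3 S754
G1 X47.161 Y167.293 F1470
G1 X47.161 Y69.649
G1 X4.729 Y69.649
G1 X4.729 Y167.293
M5
G0 X79.401 Y86.357
M3 S754
G1 X98.034 Y92.484 F1470
G1 X111.834 Y105.360
G1 X120.800 Y124.983
G1 X124.932 Y151.354
M5
G0 X24.353 Y100.922
M3 S754
G1 X67.740 Y100.922 F1470
G1 X67.740 Y93.441
G1 X24.353 Y93.441
G1 X24.353 Y100.922
M5
G0 X0.000 Y0.000

1 u = 1 mm; y_m = 207.971 − y.

[1] `<polyline>` line segment, #008000→engrave S414 F2801: (30.295,17.952) → (85.581,45.391)

[2] `<rect>` rectangle, #ff00ff→score S563 F1995: (30.196,196.975) → (86.890,196.975) → (86.890,103.518) → (30.196,103.518) → (30.196,196.975) (closed)

[3] `<polygon>` rectangle, #008000→engrave S414 F2801: (22.330,99.593) → (58.491,99.593) → (58.491,69.900) → (22.330,69.900) → (22.330,99.593) (closed)

[4] `<path>` open polyline, #0000ff→cut S754 F1470: (41.165,100.072) → (54.306,195.861) → (73.812,150.577)

[5] `<polygon>` rectangle, #0000ff→cut S754 F1470: (4.729,167.293) → (47.161,167.293) → (47.161,69.649) → (4.729,69.649) → (4.729,167.293) (closed)

[6] `<path>` quadratic bezier, #0000ff→cut S754 F1470: (79.401,86.357) → (98.034,92.484) → (111.834,105.360) → (120.800,124.983) → (124.932,151.354)

[7] `<polygon>` rectangle, #0000ff→cut S754 F1470: (24.353,100.922) → (67.740,100.922) → (67.740,93.441) → (24.353,93.441) → (24.353,100.922) (closed)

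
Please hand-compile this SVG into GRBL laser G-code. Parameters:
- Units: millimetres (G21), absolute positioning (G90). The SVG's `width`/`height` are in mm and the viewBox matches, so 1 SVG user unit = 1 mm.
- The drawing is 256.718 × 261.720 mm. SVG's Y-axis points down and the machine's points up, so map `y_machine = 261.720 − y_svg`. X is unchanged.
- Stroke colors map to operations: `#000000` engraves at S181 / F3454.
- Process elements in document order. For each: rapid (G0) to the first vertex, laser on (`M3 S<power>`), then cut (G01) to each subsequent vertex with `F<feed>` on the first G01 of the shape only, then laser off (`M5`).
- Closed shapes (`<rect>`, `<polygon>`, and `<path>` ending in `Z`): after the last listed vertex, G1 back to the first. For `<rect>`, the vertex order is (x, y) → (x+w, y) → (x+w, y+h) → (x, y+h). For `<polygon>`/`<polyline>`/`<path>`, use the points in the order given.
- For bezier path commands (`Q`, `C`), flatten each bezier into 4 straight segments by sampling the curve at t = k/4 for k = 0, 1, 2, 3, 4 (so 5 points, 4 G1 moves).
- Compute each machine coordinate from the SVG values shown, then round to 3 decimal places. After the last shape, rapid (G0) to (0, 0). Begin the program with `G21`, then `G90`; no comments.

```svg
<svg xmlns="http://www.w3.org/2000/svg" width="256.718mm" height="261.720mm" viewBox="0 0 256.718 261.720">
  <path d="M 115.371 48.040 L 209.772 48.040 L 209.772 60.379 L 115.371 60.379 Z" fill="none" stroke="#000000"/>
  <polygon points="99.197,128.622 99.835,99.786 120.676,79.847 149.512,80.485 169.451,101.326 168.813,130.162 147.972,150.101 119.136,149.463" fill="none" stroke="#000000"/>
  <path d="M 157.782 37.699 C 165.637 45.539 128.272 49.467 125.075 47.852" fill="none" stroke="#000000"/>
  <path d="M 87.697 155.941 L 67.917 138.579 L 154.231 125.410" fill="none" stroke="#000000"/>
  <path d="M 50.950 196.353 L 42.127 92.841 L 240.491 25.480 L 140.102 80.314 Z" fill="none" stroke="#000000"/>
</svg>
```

viewBox `0 0 256.718 261.720` with mm width/height → 1 unit = 1 mm. Flip: y_m = 261.720 − y_svg.

**Shape 1** — `<path>` rectangle, stroke `#000000` → engrave (S181, F3454). Machine vertices: (115.371,213.680) → (209.772,213.680) → (209.772,201.341) → (115.371,201.341) → (115.371,213.680). Closed: final G1 returns to the first vertex.

**Shape 2** — `<polygon>` regular polygon, stroke `#000000` → engrave (S181, F3454). Machine vertices: (99.197,133.098) → (99.835,161.934) → (120.676,181.873) → (149.512,181.235) → (169.451,160.394) → (168.813,131.558) → (147.972,111.619) → (119.136,112.257) → (99.197,133.098). Closed: final G1 returns to the first vertex.

**Shape 3** — `<path>` cubic bezier, stroke `#000000` → engrave (S181, F3454). Control points (SVG): P0=(157.782,37.699), P1=(165.637,45.539), P2=(128.272,49.467), P3=(125.075,47.852); sampled at t=k/4. Machine vertices: (157.782,224.021) → (156.435,218.900) → (145.573,215.399) → (132.639,213.671) → (125.075,213.868). Open path.

**Shape 4** — `<path>` open polyline, stroke `#000000` → engrave (S181, F3454). Machine vertices: (87.697,105.779) → (67.917,123.141) → (154.231,136.310). Open path.

**Shape 5** — `<path>` closed polygon, stroke `#000000` → engrave (S181, F3454). Machine vertices: (50.950,65.367) → (42.127,168.879) → (240.491,236.240) → (140.102,181.406) → (50.950,65.367). Closed: final G1 returns to the first vertex.

G21
G90
G0 X115.371 Y213.680
M3 S181
G01 X209.772 Y213.680 F3454
G01 X209.772 Y201.341
G01 X115.371 Y201.341
G01 X115.371 Y213.680
M5
G0 X99.197 Y133.098
M3 S181
G01 X99.835 Y161.934 F3454
G01 X120.676 Y181.873
G01 X149.512 Y181.235
G01 X169.451 Y160.394
G01 X168.813 Y131.558
G01 X147.972 Y111.619
G01 X119.136 Y112.257
G01 X99.197 Y133.098
M5
G0 X157.782 Y224.021
M3 S181
G01 X156.435 Y218.900 F3454
G01 X145.573 Y215.399
G01 X132.639 Y213.671
G01 X125.075 Y213.868
M5
G0 X87.697 Y105.779
M3 S181
G01 X67.917 Y123.141 F3454
G01 X154.231 Y136.310
M5
G0 X50.950 Y65.367
M3 S181
G01 X42.127 Y168.879 F3454
G01 X240.491 Y236.240
G01 X140.102 Y181.406
G01 X50.950 Y65.367
M5
G0 X0.000 Y0.000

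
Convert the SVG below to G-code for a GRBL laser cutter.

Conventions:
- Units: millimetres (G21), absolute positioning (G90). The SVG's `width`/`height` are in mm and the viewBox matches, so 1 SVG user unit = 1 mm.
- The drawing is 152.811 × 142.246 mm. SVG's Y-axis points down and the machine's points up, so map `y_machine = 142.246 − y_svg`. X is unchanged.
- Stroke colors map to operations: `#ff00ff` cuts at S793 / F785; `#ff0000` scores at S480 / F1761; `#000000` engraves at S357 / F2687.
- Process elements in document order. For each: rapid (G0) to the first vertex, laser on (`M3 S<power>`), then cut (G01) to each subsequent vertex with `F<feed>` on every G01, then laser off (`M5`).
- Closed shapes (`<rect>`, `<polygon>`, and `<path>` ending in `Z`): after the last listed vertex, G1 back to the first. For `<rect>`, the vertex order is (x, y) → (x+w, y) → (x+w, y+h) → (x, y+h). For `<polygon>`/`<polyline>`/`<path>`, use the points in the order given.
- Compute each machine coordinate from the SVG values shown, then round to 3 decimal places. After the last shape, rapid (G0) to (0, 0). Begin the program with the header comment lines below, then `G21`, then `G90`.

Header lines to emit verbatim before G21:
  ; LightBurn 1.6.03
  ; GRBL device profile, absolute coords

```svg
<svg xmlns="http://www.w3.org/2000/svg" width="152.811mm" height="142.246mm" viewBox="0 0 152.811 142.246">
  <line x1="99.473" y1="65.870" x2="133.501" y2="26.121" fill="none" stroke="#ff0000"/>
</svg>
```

Since the viewBox matches the mm dimensions, user units are millimetres directly. The only transform is the Y-flip y_m = 142.246 − y_svg.

Shape 1 is a line segment drawn with `<line>`. Its stroke #ff0000 means score at S480, F1761. After flipping Y the toolpath is (99.473,76.376) → (133.501,116.125).

; LightBurn 1.6.03
; GRBL device profile, absolute coords
G21
G90
G0 X99.473 Y76.376
M3 S480
G01 X133.501 Y116.125 F1761
M5
G0 X0.000 Y0.000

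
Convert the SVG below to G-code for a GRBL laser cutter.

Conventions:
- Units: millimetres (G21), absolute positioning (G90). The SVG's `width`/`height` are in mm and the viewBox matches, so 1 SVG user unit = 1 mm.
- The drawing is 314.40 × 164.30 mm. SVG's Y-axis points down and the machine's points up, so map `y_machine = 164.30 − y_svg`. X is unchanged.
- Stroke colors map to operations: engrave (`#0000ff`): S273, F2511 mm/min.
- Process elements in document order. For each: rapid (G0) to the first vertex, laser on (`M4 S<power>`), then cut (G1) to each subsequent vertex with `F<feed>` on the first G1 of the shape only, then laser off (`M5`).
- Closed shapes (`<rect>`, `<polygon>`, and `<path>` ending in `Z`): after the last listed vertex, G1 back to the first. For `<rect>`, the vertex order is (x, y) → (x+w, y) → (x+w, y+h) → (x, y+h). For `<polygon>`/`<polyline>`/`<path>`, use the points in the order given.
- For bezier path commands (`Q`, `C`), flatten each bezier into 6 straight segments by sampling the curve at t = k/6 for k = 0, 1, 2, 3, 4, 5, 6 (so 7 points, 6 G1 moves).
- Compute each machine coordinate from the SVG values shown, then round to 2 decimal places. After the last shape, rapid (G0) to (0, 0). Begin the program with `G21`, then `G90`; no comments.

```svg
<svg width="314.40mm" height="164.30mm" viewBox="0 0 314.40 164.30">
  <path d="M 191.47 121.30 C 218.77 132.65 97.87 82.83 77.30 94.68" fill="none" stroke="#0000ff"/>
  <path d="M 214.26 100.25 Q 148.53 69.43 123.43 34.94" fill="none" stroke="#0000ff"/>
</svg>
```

1 u = 1 mm; y_m = 164.30 − y.

[1] `<path>` cubic bezier, #0000ff→engrave S273 F2511: (191.47,43.00) → (193.92,41.85) → (178.57,47.49) → (152.34,56.50) → (122.11,65.46) → (94.80,70.97) → (77.30,69.62)

[2] `<path>` quadratic bezier, #0000ff→engrave S273 F2511: (214.26,64.05) → (193.48,74.43) → (174.95,85.00) → (158.69,95.79) → (144.68,106.77) → (132.93,117.97) → (123.43,129.36)

G21
G90
G0 X191.47 Y43.00
M4 S273
G1 X193.92 Y41.85 F2511
G1 X178.57 Y47.49
G1 X152.34 Y56.50
G1 X122.11 Y65.46
G1 X94.80 Y70.97
G1 X77.30 Y69.62
M5
G0 X214.26 Y64.05
M4 S273
G1 X193.48 Y74.43 F2511
G1 X174.95 Y85.00
G1 X158.69 Y95.79
G1 X144.68 Y106.77
G1 X132.93 Y117.97
G1 X123.43 Y129.36
M5
G0 X0.00 Y0.00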